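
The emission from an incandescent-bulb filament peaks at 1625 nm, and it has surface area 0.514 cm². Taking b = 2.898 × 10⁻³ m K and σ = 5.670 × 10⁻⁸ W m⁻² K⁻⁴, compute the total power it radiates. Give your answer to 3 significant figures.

Wien's law: T = b/λ_max = 2.898×10⁻³/1.625×10⁻⁶ = 1783.38 K.
Area A = 0.514 cm² = 5.14×10⁻⁵ m².
Then P = σAT⁴ = 5.670×10⁻⁸×5.14×10⁻⁵×(1783.38)⁴ = 29.5 W.

P ≈ 29.5 W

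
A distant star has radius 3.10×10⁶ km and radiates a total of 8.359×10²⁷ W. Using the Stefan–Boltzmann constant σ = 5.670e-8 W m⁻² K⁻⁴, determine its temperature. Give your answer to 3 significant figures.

Surface area A = 4πR² = 4π(3.10×10⁹ m)² = 1.20763×10²⁰ m².
P = σAT⁴ ⇒ T = (P/(σA))^(1/4) = (8.359×10²⁷/(5.670×10⁻⁸×1.20763×10²⁰))^(1/4) = 5.91×10³ K.

T ≈ 5.91×10³ K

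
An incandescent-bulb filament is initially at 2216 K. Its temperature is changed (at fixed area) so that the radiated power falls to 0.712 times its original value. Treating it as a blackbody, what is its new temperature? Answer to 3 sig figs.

T₂ ≈ 2.04×10³ K

P ∝ T⁴, so T₂/T₁ = (P₂/P₁)^(1/4) = (0.712)^(1/4) = 0.918586.
T₂ = 2216 × 0.918586 = 2.04×10³ K.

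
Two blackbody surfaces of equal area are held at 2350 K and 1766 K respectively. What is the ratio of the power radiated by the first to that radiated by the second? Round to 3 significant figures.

P₁/P₂ ≈ 3.14

With equal areas, P₁/P₂ = (T₁/T₂)⁴ = (2350/1766)⁴ = 3.14.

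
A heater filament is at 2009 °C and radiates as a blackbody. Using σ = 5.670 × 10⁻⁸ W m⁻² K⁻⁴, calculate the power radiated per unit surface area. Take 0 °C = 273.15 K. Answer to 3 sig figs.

T = 2009 °C + 273.15 = 2282.15 K.
Stefan–Boltzmann: I = σT⁴ = 5.670×10⁻⁸ × (2282.15)⁴ = 1.54×10⁶ W/m².

I ≈ 1.54×10⁶ W/m²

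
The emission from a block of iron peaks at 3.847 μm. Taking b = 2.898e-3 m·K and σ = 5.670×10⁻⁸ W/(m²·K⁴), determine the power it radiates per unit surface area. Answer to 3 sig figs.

Wien's law: T = b/λ_max = 2.898×10⁻³/3.847×10⁻⁶ = 753.314 K.
Then I = σT⁴ = 5.670×10⁻⁸×(753.314)⁴ = 1.83×10⁴ W/m².

I ≈ 1.83×10⁴ W/m²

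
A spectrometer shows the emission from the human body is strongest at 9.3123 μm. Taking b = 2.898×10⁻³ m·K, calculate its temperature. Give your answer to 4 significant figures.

T ≈ 311.2 K

Wien's law gives T = b/λ_max = (2.898×10⁻³ m·K)/(9.3123×10⁻⁶ m) = 311.2 K.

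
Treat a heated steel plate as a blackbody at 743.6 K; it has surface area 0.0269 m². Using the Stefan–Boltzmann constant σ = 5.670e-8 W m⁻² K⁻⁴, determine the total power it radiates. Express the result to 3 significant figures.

Area A = 0.0269 m².
P = σAT⁴ = 5.670×10⁻⁸ × 0.0269 × (743.6)⁴ = 466 W.

P ≈ 466 W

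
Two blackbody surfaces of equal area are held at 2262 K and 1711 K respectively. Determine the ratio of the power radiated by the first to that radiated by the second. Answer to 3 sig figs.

P₁/P₂ ≈ 3.05

With equal areas, P₁/P₂ = (T₁/T₂)⁴ = (2262/1711)⁴ = 3.05.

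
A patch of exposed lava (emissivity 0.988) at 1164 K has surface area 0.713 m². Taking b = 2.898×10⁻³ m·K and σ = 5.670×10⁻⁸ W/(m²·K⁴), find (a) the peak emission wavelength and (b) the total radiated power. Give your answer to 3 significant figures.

λ_max ≈ 2.49 μm; P ≈ 7.33×10⁴ W

(a) λ_max = b/T = 2.898×10⁻³/1164 = 2.490×10⁻⁶ m = 2.49 μm.
Area A = 0.713 m².
(b) P = εσAT⁴ = 0.988×5.670×10⁻⁸×0.713×(1164)⁴ = 7.33×10⁴ W.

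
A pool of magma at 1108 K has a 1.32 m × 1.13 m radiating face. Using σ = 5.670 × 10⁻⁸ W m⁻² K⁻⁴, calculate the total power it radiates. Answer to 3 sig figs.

P ≈ 1.27×10⁵ W

Area A = 1.32 × 1.13 = 1.4916 m².
P = σAT⁴ = 5.670×10⁻⁸ × 1.4916 × (1108)⁴ = 1.27×10⁵ W.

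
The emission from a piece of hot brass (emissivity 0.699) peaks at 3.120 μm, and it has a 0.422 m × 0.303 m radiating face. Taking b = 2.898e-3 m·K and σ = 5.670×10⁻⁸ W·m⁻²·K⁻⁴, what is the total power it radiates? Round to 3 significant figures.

P ≈ 3.77×10³ W

Wien's law: T = b/λ_max = 2.898×10⁻³/3.120×10⁻⁶ = 928.846 K.
Area A = 0.422 × 0.303 = 0.127866 m².
Then P = εσAT⁴ = 0.699×5.670×10⁻⁸×0.127866×(928.846)⁴ = 3.77×10³ W.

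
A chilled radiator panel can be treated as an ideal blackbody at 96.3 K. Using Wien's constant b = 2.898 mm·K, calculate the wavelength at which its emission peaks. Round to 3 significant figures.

Wien's displacement law: λ_max = b/T = (2.898×10⁻³ m·K)/(96.3 K) = 3.009×10⁻⁵ m.
That is 30.1 μm, in the infrared range.

λ_max ≈ 30.1 μm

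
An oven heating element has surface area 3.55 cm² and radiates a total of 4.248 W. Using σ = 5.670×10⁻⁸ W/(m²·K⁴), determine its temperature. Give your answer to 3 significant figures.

Area A = 3.55 cm² = 3.55×10⁻⁴ m².
P = σAT⁴ ⇒ T = (P/(σA))^(1/4) = (4.248/(5.670×10⁻⁸×3.55×10⁻⁴))^(1/4) = 678 K.

T ≈ 678 K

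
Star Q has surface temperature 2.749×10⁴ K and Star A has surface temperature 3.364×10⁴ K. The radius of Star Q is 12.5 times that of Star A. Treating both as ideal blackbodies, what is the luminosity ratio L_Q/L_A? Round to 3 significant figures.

L_Q/L_A ≈ 69.7

L ∝ R²T⁴, so L_Q/L_A = (R_Q/R_A)²(T_Q/T_A)⁴ = (12.5)² × (2.749×10⁴/3.364×10⁴)⁴ = 156.25 × 0.445939 = 69.7.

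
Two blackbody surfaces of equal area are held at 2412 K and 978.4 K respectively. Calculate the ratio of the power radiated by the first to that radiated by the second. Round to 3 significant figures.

P₁/P₂ ≈ 36.9

With equal areas, P₁/P₂ = (T₁/T₂)⁴ = (2412/978.4)⁴ = 36.9.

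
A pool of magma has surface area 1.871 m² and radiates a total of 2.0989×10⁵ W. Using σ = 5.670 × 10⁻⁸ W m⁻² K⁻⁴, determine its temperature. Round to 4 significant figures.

T ≈ 1186 K

Area A = 1.871 m².
P = σAT⁴ ⇒ T = (P/(σA))^(1/4) = (2.0989×10⁵/(5.670×10⁻⁸×1.871))^(1/4) = 1186 K.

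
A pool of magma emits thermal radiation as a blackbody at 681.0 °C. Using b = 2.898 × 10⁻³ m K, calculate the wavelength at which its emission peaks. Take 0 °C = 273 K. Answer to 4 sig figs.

T = 681.0 °C + 273 = 954.0 K.
Wien's displacement law: λ_max = b/T = (2.898×10⁻³ m·K)/(954.0 K) = 3.0377×10⁻⁶ m.
That is 3.038 μm, in the infrared range.

λ_max ≈ 3.038 μm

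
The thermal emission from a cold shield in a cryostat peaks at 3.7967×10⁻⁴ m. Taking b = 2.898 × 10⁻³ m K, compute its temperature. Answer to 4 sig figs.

T ≈ 7.633 K

Wien's law gives T = b/λ_max = (2.898×10⁻³ m·K)/(3.7967×10⁻⁴ m) = 7.633 K.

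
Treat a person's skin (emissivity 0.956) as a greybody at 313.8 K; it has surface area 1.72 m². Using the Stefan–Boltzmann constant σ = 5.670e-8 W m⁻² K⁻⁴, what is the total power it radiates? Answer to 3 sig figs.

P ≈ 904 W

Area A = 1.72 m².
P = εσAT⁴ = 0.956 × 5.670×10⁻⁸ × 1.72 × (313.8)⁴ = 904 W.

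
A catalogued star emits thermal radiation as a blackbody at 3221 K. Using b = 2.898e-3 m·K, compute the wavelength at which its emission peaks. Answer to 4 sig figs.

Wien's displacement law: λ_max = b/T = (2.898×10⁻³ m·K)/(3221 K) = 8.9972×10⁻⁷ m.
That is 0.8997 μm, in the infrared range.

λ_max ≈ 0.8997 μm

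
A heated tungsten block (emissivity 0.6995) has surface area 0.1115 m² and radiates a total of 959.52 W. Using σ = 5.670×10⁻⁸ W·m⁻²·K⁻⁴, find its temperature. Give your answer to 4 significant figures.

T ≈ 682.5 K

Area A = 0.1115 m².
P = εσAT⁴ ⇒ T = (P/(εσA))^(1/4) = (959.52/(0.6995×5.670×10⁻⁸×0.1115))^(1/4) = 682.5 K.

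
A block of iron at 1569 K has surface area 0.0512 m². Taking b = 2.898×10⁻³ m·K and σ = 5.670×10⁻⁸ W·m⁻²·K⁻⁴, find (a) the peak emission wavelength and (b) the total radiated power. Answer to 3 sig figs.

(a) λ_max = b/T = 2.898×10⁻³/1569 = 1.847×10⁻⁶ m = 1.85×10³ nm.
Area A = 0.0512 m².
(b) P = σAT⁴ = 5.670×10⁻⁸×0.0512×(1569)⁴ = 1.76×10⁴ W.

λ_max ≈ 1.85×10³ nm; P ≈ 1.76×10⁴ W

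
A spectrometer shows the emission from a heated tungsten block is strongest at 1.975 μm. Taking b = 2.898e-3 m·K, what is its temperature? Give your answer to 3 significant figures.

T ≈ 1.47×10³ K

Wien's law gives T = b/λ_max = (2.898×10⁻³ m·K)/(1.975×10⁻⁶ m) = 1.47×10³ K.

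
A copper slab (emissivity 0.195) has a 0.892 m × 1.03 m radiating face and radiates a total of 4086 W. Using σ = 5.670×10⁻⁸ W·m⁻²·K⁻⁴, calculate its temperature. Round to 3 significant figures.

T ≈ 796 K

Area A = 0.892 × 1.03 = 0.91876 m².
P = εσAT⁴ ⇒ T = (P/(εσA))^(1/4) = (4086/(0.195×5.670×10⁻⁸×0.91876))^(1/4) = 796 K.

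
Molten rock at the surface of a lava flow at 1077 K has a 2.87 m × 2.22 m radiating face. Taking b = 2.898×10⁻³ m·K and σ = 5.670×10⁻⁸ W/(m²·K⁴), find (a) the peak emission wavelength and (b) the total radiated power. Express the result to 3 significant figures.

(a) λ_max = b/T = 2.898×10⁻³/1077 = 2.691×10⁻⁶ m = 2.69 μm.
Area A = 2.87 × 2.22 = 6.3714 m².
(b) P = σAT⁴ = 5.670×10⁻⁸×6.3714×(1077)⁴ = 4.86×10⁵ W.

λ_max ≈ 2.69 μm; P ≈ 4.86×10⁵ W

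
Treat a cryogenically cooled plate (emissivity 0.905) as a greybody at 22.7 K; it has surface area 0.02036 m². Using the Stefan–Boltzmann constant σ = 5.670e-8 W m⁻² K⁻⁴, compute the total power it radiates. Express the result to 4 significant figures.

P ≈ 2.774×10⁻⁴ W

Area A = 0.02036 m².
P = εσAT⁴ = 0.905 × 5.670×10⁻⁸ × 0.02036 × (22.7)⁴ = 2.774×10⁻⁴ W.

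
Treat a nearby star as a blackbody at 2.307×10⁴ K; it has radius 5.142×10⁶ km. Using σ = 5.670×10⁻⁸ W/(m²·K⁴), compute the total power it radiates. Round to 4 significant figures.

Surface area A = 4πR² = 4π(5.142×10⁹ m)² = 3.32257×10²⁰ m².
P = σAT⁴ = 5.670×10⁻⁸ × 3.32257×10²⁰ × (2.307×10⁴)⁴ = 5.336×10³⁰ W.

P ≈ 5.336×10³⁰ W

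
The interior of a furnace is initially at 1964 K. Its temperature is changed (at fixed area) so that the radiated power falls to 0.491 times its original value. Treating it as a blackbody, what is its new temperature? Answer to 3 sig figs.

P ∝ T⁴, so T₂/T₁ = (P₂/P₁)^(1/4) = (0.491)^(1/4) = 0.837087.
T₂ = 1964 × 0.837087 = 1.64×10³ K.

T₂ ≈ 1.64×10³ K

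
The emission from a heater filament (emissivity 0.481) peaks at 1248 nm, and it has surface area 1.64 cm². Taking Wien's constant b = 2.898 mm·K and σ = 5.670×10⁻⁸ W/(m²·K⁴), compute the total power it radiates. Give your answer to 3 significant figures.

P ≈ 130 W

Wien's law: T = b/λ_max = 2.898×10⁻³/1.248×10⁻⁶ = 2322.12 K.
Area A = 1.64 cm² = 1.64×10⁻⁴ m².
Then P = εσAT⁴ = 0.481×5.670×10⁻⁸×1.64×10⁻⁴×(2322.12)⁴ = 130 W.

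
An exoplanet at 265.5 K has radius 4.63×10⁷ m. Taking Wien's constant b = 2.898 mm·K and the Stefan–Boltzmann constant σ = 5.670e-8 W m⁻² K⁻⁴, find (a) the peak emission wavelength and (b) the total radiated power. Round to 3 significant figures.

(a) λ_max = b/T = 2.898×10⁻³/265.5 = 1.092×10⁻⁵ m = 10.9 μm.
Surface area A = 4πR² = 4π(4.63×10⁷ m)² = 2.69384×10¹⁶ m².
(b) P = σAT⁴ = 5.670×10⁻⁸×2.69384×10¹⁶×(265.5)⁴ = 7.59×10¹⁸ W.

λ_max ≈ 10.9 μm; P ≈ 7.59×10¹⁸ W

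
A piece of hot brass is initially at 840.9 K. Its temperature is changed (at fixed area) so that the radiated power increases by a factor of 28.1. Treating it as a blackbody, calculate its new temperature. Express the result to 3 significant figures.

P ∝ T⁴, so T₂/T₁ = (P₂/P₁)^(1/4) = (28.1)^(1/4) = 2.30238.
T₂ = 840.9 × 2.30238 = 1.94×10³ K.

T₂ ≈ 1.94×10³ K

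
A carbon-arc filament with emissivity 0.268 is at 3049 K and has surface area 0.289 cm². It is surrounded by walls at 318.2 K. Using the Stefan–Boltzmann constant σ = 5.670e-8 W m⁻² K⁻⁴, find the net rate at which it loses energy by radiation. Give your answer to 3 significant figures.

Area A = 0.289 cm² = 2.89×10⁻⁵ m².
Net radiated power P_net = εσA(T⁴ − T₀⁴) = 0.268×5.670×10⁻⁸×2.89×10⁻⁵×(3049⁴ − 318.2⁴).
T⁴ − T₀⁴ = 8.64231×10¹³ − 1.02518×10¹⁰ = 8.64128×10¹³ K⁴, so P_net = 37.9 W.

Net loss ≈ 37.9 W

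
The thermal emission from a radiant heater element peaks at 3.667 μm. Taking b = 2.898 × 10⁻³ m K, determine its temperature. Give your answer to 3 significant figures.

T ≈ 790 K

Wien's law gives T = b/λ_max = (2.898×10⁻³ m·K)/(3.667×10⁻⁶ m) = 790 K.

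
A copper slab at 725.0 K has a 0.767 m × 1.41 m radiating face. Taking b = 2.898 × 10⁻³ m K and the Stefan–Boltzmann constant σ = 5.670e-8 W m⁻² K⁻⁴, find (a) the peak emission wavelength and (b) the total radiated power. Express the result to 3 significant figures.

(a) λ_max = b/T = 2.898×10⁻³/725.0 = 3.997×10⁻⁶ m = 4.00 μm.
Area A = 0.767 × 1.41 = 1.08147 m².
(b) P = σAT⁴ = 5.670×10⁻⁸×1.08147×(725.0)⁴ = 1.69×10⁴ W.

λ_max ≈ 4.00 μm; P ≈ 1.69×10⁴ W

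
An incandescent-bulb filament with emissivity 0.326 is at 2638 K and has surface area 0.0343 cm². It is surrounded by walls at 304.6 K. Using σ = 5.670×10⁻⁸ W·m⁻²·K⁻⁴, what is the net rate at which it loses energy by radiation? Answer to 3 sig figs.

Net loss ≈ 3.07 W

Area A = 0.0343 cm² = 3.43×10⁻⁶ m².
Net radiated power P_net = εσA(T⁴ − T₀⁴) = 0.326×5.670×10⁻⁸×3.43×10⁻⁶×(2638⁴ − 304.6⁴).
T⁴ − T₀⁴ = 4.84283×10¹³ − 8.60834×10⁹ = 4.84197×10¹³ K⁴, so P_net = 3.07 W.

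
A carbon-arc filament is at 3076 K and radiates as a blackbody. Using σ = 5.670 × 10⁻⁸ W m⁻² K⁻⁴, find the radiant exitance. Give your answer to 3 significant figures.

Stefan–Boltzmann: I = σT⁴ = 5.670×10⁻⁸ × (3076)⁴ = 5.08×10⁶ W/m².

I ≈ 5.08×10⁶ W/m²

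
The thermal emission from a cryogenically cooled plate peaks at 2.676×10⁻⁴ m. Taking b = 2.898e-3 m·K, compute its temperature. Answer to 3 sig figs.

T ≈ 10.8 K

Wien's law gives T = b/λ_max = (2.898×10⁻³ m·K)/(2.676×10⁻⁴ m) = 10.8 K.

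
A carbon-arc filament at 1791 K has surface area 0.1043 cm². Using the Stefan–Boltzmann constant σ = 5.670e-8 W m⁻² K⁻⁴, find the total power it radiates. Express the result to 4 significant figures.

Area A = 0.1043 cm² = 1.043×10⁻⁵ m².
P = σAT⁴ = 5.670×10⁻⁸ × 1.043×10⁻⁵ × (1791)⁴ = 6.085 W.

P ≈ 6.085 W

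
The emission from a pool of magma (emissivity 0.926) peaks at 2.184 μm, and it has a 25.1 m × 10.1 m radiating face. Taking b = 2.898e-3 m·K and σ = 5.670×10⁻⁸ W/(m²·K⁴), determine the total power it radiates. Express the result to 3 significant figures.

Wien's law: T = b/λ_max = 2.898×10⁻³/2.184×10⁻⁶ = 1326.92 K.
Area A = 25.1 × 10.1 = 253.51 m².
Then P = εσAT⁴ = 0.926×5.670×10⁻⁸×253.51×(1326.92)⁴ = 4.13×10⁷ W.

P ≈ 4.13×10⁷ W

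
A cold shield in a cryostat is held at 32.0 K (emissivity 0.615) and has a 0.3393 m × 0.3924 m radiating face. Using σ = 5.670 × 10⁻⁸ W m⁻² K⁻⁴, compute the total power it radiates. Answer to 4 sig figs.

P ≈ 4.868×10⁻³ W

Area A = 0.3393 × 0.3924 = 0.133141 m².
P = εσAT⁴ = 0.615 × 5.670×10⁻⁸ × 0.133141 × (32.0)⁴ = 4.868×10⁻³ W.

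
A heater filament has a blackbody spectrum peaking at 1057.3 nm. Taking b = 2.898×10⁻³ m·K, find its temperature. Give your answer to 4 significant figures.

Wien's law gives T = b/λ_max = (2.898×10⁻³ m·K)/(1.0573×10⁻⁶ m) = 2741 K.

T ≈ 2741 K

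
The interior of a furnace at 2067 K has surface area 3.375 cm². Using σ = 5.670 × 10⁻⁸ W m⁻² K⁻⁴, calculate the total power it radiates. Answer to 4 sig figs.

Area A = 3.375 cm² = 3.375×10⁻⁴ m².
P = σAT⁴ = 5.670×10⁻⁸ × 3.375×10⁻⁴ × (2067)⁴ = 349.3 W.

P ≈ 349.3 W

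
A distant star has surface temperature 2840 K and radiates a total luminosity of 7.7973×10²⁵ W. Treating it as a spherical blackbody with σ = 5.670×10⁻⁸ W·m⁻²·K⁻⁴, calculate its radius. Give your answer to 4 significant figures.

R ≈ 1.297×10⁹ m

L = 4πR²σT⁴ ⇒ R = √(L/(4πσT⁴)).
σT⁴ = 3.68856×10⁶ W/m², so R = √(7.7973×10²⁵/(4π×3.68856×10⁶)) = 1.297×10⁹ m.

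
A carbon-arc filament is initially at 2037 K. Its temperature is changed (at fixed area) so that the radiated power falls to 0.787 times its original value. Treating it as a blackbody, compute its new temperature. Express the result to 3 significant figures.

P ∝ T⁴, so T₂/T₁ = (P₂/P₁)^(1/4) = (0.787)^(1/4) = 0.941876.
T₂ = 2037 × 0.941876 = 1.92×10³ K.

T₂ ≈ 1.92×10³ K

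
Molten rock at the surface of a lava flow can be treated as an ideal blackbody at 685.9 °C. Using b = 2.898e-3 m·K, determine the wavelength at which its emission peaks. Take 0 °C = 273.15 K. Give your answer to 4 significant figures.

λ_max ≈ 3.022 μm

T = 685.9 °C + 273.15 = 959.05 K.
Wien's displacement law: λ_max = b/T = (2.898×10⁻³ m·K)/(959.05 K) = 3.0217×10⁻⁶ m.
That is 3.022 μm, in the infrared range.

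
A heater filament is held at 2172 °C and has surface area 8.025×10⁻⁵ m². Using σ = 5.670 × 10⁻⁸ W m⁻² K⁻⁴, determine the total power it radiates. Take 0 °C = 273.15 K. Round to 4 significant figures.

P ≈ 162.6 W

T = 2172 °C + 273.15 = 2445.15 K.
Area A = 8.025×10⁻⁵ m².
P = σAT⁴ = 5.670×10⁻⁸ × 8.025×10⁻⁵ × (2445.15)⁴ = 162.6 W.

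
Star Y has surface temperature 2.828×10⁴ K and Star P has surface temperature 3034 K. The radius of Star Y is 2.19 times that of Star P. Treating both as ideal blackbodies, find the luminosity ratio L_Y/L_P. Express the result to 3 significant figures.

L_Y/L_P ≈ 3.62×10⁴

L ∝ R²T⁴, so L_Y/L_P = (R_Y/R_P)²(T_Y/T_P)⁴ = (2.19)² × (2.828×10⁴/3034)⁴ = 4.7961 × 7548.41 = 3.62×10⁴.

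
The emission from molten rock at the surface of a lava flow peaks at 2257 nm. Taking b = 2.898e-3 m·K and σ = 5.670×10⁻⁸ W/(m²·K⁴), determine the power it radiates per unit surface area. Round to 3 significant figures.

I ≈ 1.54×10⁵ W/m²

Wien's law: T = b/λ_max = 2.898×10⁻³/2.257×10⁻⁶ = 1284.01 K.
Then I = σT⁴ = 5.670×10⁻⁸×(1284.01)⁴ = 1.54×10⁵ W/m².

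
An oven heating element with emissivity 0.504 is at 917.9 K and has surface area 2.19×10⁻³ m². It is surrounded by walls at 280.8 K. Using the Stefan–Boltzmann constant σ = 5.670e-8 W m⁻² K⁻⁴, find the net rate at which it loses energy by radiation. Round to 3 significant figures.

Area A = 2.19×10⁻³ m².
Net radiated power P_net = εσA(T⁴ − T₀⁴) = 0.504×5.670×10⁻⁸×2.19×10⁻³×(917.9⁴ − 280.8⁴).
T⁴ − T₀⁴ = 7.09874×10¹¹ − 6.21711×10⁹ = 7.03657×10¹¹ K⁴, so P_net = 44.0 W.

Net loss ≈ 44.0 W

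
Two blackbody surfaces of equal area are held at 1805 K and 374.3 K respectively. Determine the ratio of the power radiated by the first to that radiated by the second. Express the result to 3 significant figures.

With equal areas, P₁/P₂ = (T₁/T₂)⁴ = (1805/374.3)⁴ = 541.

P₁/P₂ ≈ 541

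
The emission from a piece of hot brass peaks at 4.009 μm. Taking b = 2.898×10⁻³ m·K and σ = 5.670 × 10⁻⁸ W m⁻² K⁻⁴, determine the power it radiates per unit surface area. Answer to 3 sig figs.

I ≈ 1.55×10⁴ W/m²

Wien's law: T = b/λ_max = 2.898×10⁻³/4.009×10⁻⁶ = 722.874 K.
Then I = σT⁴ = 5.670×10⁻⁸×(722.874)⁴ = 1.55×10⁴ W/m².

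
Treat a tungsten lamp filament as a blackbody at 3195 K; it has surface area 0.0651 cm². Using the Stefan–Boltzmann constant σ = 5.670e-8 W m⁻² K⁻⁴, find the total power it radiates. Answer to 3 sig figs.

Area A = 0.0651 cm² = 6.51×10⁻⁶ m².
P = σAT⁴ = 5.670×10⁻⁸ × 6.51×10⁻⁶ × (3195)⁴ = 38.5 W.

P ≈ 38.5 W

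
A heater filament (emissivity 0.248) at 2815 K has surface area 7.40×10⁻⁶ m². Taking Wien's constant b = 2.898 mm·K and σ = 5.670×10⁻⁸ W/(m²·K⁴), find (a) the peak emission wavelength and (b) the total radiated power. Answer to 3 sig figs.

λ_max ≈ 1.03×10³ nm; P ≈ 6.53 W

(a) λ_max = b/T = 2.898×10⁻³/2815 = 1.029×10⁻⁶ m = 1.03×10³ nm.
Area A = 7.40×10⁻⁶ m².
(b) P = εσAT⁴ = 0.248×5.670×10⁻⁸×7.40×10⁻⁶×(2815)⁴ = 6.53 W.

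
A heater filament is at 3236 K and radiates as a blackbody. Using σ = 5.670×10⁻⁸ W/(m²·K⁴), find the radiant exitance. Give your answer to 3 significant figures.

Stefan–Boltzmann: I = σT⁴ = 5.670×10⁻⁸ × (3236)⁴ = 6.22×10⁶ W/m².

I ≈ 6.22×10⁶ W/m²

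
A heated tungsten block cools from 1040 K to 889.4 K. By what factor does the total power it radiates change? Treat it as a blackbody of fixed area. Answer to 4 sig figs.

P ∝ T⁴, so P₂/P₁ = (T₂/T₁)⁴ = (889.4/1040)⁴ = (0.855192)⁴ = 0.5349.

P₂/P₁ ≈ 0.5349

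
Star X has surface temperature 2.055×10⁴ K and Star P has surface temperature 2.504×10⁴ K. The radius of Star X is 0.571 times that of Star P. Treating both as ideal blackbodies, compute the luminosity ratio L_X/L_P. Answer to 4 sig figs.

L_X/L_P ≈ 0.1479

L ∝ R²T⁴, so L_X/L_P = (R_X/R_P)²(T_X/T_P)⁴ = (0.571)² × (2.055×10⁴/2.504×10⁴)⁴ = 0.326041 × 0.453639 = 0.1479.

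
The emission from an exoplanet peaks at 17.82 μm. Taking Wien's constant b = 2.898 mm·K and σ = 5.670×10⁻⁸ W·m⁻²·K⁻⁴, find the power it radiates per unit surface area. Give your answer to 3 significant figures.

Wien's law: T = b/λ_max = 2.898×10⁻³/1.782×10⁻⁵ = 162.626 K.
Then I = σT⁴ = 5.670×10⁻⁸×(162.626)⁴ = 39.7 W/m².

I ≈ 39.7 W/m²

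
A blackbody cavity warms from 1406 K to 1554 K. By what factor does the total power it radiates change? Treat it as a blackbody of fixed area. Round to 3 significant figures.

P ∝ T⁴, so P₂/P₁ = (T₂/T₁)⁴ = (1554/1406)⁴ = (1.10526)⁴ = 1.49.

P₂/P₁ ≈ 1.49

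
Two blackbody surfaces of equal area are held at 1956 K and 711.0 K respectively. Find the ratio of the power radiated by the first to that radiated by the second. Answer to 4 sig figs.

P₁/P₂ ≈ 57.28

With equal areas, P₁/P₂ = (T₁/T₂)⁴ = (1956/711.0)⁴ = 57.28.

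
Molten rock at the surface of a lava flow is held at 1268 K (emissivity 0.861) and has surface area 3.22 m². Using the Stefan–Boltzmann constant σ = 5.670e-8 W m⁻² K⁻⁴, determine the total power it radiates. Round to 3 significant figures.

Area A = 3.22 m².
P = εσAT⁴ = 0.861 × 5.670×10⁻⁸ × 3.22 × (1268)⁴ = 4.06×10⁵ W.

P ≈ 4.06×10⁵ W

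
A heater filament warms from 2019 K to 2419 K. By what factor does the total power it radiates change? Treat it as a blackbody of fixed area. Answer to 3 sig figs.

P ∝ T⁴, so P₂/P₁ = (T₂/T₁)⁴ = (2419/2019)⁴ = (1.19812)⁴ = 2.06.

P₂/P₁ ≈ 2.06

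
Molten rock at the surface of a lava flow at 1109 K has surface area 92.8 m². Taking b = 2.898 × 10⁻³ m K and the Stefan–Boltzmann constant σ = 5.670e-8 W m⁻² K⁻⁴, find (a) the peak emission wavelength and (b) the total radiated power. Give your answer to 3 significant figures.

(a) λ_max = b/T = 2.898×10⁻³/1109 = 2.613×10⁻⁶ m = 2.61 μm.
Area A = 92.8 m².
(b) P = σAT⁴ = 5.670×10⁻⁸×92.8×(1109)⁴ = 7.96×10⁶ W.

λ_max ≈ 2.61 μm; P ≈ 7.96×10⁶ W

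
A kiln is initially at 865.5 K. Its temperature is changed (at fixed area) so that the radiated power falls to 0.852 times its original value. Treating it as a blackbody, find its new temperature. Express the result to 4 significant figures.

T₂ ≈ 831.5 K

P ∝ T⁴, so T₂/T₁ = (P₂/P₁)^(1/4) = (0.852)^(1/4) = 0.960749.
T₂ = 865.5 × 0.960749 = 831.5 K.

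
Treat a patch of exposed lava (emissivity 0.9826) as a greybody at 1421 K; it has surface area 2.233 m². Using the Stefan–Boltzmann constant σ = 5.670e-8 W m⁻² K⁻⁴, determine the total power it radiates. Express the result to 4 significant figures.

Area A = 2.233 m².
P = εσAT⁴ = 0.9826 × 5.670×10⁻⁸ × 2.233 × (1421)⁴ = 5.073×10⁵ W.

P ≈ 5.073×10⁵ W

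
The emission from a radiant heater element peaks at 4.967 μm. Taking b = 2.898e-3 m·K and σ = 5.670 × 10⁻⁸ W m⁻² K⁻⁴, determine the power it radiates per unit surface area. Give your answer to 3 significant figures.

I ≈ 6.57×10³ W/m²

Wien's law: T = b/λ_max = 2.898×10⁻³/4.967×10⁻⁶ = 583.451 K.
Then I = σT⁴ = 5.670×10⁻⁸×(583.451)⁴ = 6.57×10³ W/m².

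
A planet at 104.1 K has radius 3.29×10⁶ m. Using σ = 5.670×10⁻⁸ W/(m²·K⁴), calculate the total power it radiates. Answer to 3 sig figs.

P ≈ 9.06×10¹⁴ W

Surface area A = 4πR² = 4π(3.29×10⁶ m)² = 1.36020×10¹⁴ m².
P = σAT⁴ = 5.670×10⁻⁸ × 1.36020×10¹⁴ × (104.1)⁴ = 9.06×10¹⁴ W.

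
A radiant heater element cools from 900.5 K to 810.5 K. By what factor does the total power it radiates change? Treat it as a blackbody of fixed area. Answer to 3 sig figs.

P ∝ T⁴, so P₂/P₁ = (T₂/T₁)⁴ = (810.5/900.5)⁴ = (0.900056)⁴ = 0.656.

P₂/P₁ ≈ 0.656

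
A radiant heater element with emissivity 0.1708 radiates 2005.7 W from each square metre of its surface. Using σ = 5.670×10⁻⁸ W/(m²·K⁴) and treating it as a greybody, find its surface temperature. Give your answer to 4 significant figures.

I = εσT⁴, so T = (I/εσ)^(1/4) = (2005.7/(0.1708×5.670×10⁻⁸))^(1/4) = 674.6 K.

T ≈ 674.6 K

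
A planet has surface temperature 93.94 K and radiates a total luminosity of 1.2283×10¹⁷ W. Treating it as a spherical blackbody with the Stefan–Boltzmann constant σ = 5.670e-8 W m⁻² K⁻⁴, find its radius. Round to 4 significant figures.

L = 4πR²σT⁴ ⇒ R = √(L/(4πσT⁴)).
σT⁴ = 4.41555 W/m², so R = √(1.2283×10¹⁷/(4π×4.41555)) = 4.705×10⁷ m.

R ≈ 4.705×10⁷ m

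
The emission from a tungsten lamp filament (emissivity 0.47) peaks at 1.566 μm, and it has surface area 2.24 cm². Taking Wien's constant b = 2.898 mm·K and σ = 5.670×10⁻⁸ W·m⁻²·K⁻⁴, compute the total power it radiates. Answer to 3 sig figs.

Wien's law: T = b/λ_max = 2.898×10⁻³/1.566×10⁻⁶ = 1850.57 K.
Area A = 2.24 cm² = 2.24×10⁻⁴ m².
Then P = εσAT⁴ = 0.47×5.670×10⁻⁸×2.24×10⁻⁴×(1850.57)⁴ = 70.0 W.

P ≈ 70.0 W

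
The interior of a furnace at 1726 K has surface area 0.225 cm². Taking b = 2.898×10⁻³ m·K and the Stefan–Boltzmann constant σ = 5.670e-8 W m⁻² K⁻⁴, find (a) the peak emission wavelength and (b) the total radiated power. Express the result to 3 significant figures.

(a) λ_max = b/T = 2.898×10⁻³/1726 = 1.679×10⁻⁶ m = 1.68 μm.
Area A = 0.225 cm² = 2.25×10⁻⁵ m².
(b) P = σAT⁴ = 5.670×10⁻⁸×2.25×10⁻⁵×(1726)⁴ = 11.3 W.

λ_max ≈ 1.68 μm; P ≈ 11.3 W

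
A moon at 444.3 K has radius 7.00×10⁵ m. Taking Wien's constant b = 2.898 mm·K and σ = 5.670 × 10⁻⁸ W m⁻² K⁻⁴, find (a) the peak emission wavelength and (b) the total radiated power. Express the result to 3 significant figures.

λ_max ≈ 6.52 μm; P ≈ 1.36×10¹⁶ W

(a) λ_max = b/T = 2.898×10⁻³/444.3 = 6.523×10⁻⁶ m = 6.52 μm.
Surface area A = 4πR² = 4π(7.00×10⁵ m)² = 6.15752×10¹² m².
(b) P = σAT⁴ = 5.670×10⁻⁸×6.15752×10¹²×(444.3)⁴ = 1.36×10¹⁶ W.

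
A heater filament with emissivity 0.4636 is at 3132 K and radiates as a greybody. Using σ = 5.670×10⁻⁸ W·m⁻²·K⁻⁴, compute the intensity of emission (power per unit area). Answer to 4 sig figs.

Stefan–Boltzmann: I = εσT⁴ = 0.4636 × 5.670×10⁻⁸ × (3132)⁴ = 2.529×10⁶ W/m².

I ≈ 2.529×10⁶ W/m²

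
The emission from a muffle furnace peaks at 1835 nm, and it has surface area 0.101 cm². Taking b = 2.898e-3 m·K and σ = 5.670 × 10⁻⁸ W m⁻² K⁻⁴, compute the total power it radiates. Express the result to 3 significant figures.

Wien's law: T = b/λ_max = 2.898×10⁻³/1.835×10⁻⁶ = 1579.29 K.
Area A = 0.101 cm² = 1.01×10⁻⁵ m².
Then P = σAT⁴ = 5.670×10⁻⁸×1.01×10⁻⁵×(1579.29)⁴ = 3.56 W.

P ≈ 3.56 W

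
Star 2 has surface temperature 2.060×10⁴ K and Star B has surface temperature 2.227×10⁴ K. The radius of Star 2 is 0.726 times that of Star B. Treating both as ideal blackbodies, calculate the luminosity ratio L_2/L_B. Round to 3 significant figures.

L_2/L_B ≈ 0.386

L ∝ R²T⁴, so L_2/L_B = (R_2/R_B)²(T_2/T_B)⁴ = (0.726)² × (2.060×10⁴/2.227×10⁴)⁴ = 0.527076 × 0.732130 = 0.386.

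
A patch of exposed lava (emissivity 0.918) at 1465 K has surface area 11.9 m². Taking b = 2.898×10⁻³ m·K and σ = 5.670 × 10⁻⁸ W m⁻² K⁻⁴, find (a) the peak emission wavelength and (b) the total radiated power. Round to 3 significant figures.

λ_max ≈ 1.98×10³ nm; P ≈ 2.85×10⁶ W

(a) λ_max = b/T = 2.898×10⁻³/1465 = 1.978×10⁻⁶ m = 1.98×10³ nm.
Area A = 11.9 m².
(b) P = εσAT⁴ = 0.918×5.670×10⁻⁸×11.9×(1465)⁴ = 2.85×10⁶ W.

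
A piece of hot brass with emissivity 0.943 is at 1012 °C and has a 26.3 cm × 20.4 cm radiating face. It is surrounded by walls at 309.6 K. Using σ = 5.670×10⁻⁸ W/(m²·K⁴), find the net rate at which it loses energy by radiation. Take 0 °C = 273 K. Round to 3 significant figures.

Net loss ≈ 7.80×10³ W

T = 1012 °C + 273 = 1285 K.
Area A = 0.263 × 0.204 = 0.053652 m².
Net radiated power P_net = εσA(T⁴ − T₀⁴) = 0.943×5.670×10⁻⁸×0.053652×(1285⁴ − 309.6⁴).
T⁴ − T₀⁴ = 2.72654×10¹² − 9.18764×10⁹ = 2.71735×10¹² K⁴, so P_net = 7.80×10³ W.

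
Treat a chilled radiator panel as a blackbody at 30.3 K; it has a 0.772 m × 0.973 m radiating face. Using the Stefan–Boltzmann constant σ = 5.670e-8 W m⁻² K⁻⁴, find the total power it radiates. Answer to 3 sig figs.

P ≈ 0.0359 W

Area A = 0.772 × 0.973 = 0.751156 m².
P = σAT⁴ = 5.670×10⁻⁸ × 0.751156 × (30.3)⁴ = 0.0359 W.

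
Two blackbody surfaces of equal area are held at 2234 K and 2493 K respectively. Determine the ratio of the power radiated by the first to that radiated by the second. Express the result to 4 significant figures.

With equal areas, P₁/P₂ = (T₁/T₂)⁴ = (2234/2493)⁴ = 0.6448.

P₁/P₂ ≈ 0.6448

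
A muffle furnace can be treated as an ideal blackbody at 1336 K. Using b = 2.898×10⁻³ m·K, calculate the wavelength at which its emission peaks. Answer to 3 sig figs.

Wien's displacement law: λ_max = b/T = (2.898×10⁻³ m·K)/(1336 K) = 2.169×10⁻⁶ m.
That is 2.17×10³ nm, in the infrared range.

λ_max ≈ 2.17×10³ nm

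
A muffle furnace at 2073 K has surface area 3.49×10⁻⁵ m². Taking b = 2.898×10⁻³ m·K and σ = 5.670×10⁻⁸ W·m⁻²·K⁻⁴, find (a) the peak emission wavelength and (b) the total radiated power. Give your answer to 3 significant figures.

λ_max ≈ 1.40×10³ nm; P ≈ 36.5 W

(a) λ_max = b/T = 2.898×10⁻³/2073 = 1.398×10⁻⁶ m = 1.40×10³ nm.
Area A = 3.49×10⁻⁵ m².
(b) P = σAT⁴ = 5.670×10⁻⁸×3.49×10⁻⁵×(2073)⁴ = 36.5 W.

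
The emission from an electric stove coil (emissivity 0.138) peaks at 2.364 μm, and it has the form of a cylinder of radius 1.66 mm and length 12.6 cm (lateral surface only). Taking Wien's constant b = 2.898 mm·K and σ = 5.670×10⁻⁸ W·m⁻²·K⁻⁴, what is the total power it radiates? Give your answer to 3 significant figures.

P ≈ 23.2 W

Wien's law: T = b/λ_max = 2.898×10⁻³/2.364×10⁻⁶ = 1225.89 K.
Lateral area A = 2πrL = 2π×1.66×10⁻³×0.126 = 1.31419×10⁻³ m².
Then P = εσAT⁴ = 0.138×5.670×10⁻⁸×1.31419×10⁻³×(1225.89)⁴ = 23.2 W.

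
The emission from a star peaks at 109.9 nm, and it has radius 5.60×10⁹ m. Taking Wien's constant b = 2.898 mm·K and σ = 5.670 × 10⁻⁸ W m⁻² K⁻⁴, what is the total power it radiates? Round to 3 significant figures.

Wien's law: T = b/λ_max = 2.898×10⁻³/1.099×10⁻⁷ = 26369.4 K.
Surface area A = 4πR² = 4π(5.60×10⁹ m)² = 3.94081×10²⁰ m².
Then P = σAT⁴ = 5.670×10⁻⁸×3.94081×10²⁰×(26369.4)⁴ = 1.08×10³¹ W.

P ≈ 1.08×10³¹ W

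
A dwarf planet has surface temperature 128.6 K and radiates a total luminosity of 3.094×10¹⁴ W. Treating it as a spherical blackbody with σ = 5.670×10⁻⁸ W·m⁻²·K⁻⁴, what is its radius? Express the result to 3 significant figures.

R ≈ 1.26×10⁶ m

L = 4πR²σT⁴ ⇒ R = √(L/(4πσT⁴)).
σT⁴ = 15.5077 W/m², so R = √(3.094×10¹⁴/(4π×15.5077)) = 1.26×10⁶ m.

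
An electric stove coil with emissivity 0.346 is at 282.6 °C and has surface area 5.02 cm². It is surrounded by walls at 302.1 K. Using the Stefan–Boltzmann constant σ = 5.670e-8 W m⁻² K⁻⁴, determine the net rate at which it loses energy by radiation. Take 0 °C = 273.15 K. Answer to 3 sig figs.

Net loss ≈ 0.857 W

T = 282.6 °C + 273.15 = 555.75 K.
Area A = 5.02 cm² = 5.02×10⁻⁴ m².
Net radiated power P_net = εσA(T⁴ − T₀⁴) = 0.346×5.670×10⁻⁸×5.02×10⁻⁴×(555.75⁴ − 302.1⁴).
T⁴ − T₀⁴ = 9.53933×10¹⁰ − 8.32919×10⁹ = 8.70641×10¹⁰ K⁴, so P_net = 0.857 W.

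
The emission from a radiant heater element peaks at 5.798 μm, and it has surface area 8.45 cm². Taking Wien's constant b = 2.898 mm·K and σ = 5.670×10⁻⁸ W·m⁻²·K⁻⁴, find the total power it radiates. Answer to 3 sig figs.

Wien's law: T = b/λ_max = 2.898×10⁻³/5.798×10⁻⁶ = 499.828 K.
Area A = 8.45 cm² = 8.45×10⁻⁴ m².
Then P = σAT⁴ = 5.670×10⁻⁸×8.45×10⁻⁴×(499.828)⁴ = 2.99 W.

P ≈ 2.99 W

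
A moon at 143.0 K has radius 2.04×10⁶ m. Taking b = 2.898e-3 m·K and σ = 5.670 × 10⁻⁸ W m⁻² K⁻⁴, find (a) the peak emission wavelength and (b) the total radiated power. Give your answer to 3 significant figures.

λ_max ≈ 20.3 μm; P ≈ 1.24×10¹⁵ W

(a) λ_max = b/T = 2.898×10⁻³/143.0 = 2.027×10⁻⁵ m = 20.3 μm.
Surface area A = 4πR² = 4π(2.04×10⁶ m)² = 5.22962×10¹³ m².
(b) P = σAT⁴ = 5.670×10⁻⁸×5.22962×10¹³×(143.0)⁴ = 1.24×10¹⁵ W.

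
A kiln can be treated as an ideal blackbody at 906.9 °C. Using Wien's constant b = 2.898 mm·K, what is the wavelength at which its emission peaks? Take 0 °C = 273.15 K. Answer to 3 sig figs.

λ_max ≈ 2.46 μm

T = 906.9 °C + 273.15 = 1180.05 K.
Wien's displacement law: λ_max = b/T = (2.898×10⁻³ m·K)/(1180.05 K) = 2.456×10⁻⁶ m.
That is 2.46 μm, in the infrared range.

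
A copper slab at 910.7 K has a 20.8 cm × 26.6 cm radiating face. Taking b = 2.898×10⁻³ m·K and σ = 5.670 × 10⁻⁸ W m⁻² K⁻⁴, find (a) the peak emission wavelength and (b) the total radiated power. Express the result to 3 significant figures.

λ_max ≈ 3.18 μm; P ≈ 2.16×10³ W

(a) λ_max = b/T = 2.898×10⁻³/910.7 = 3.182×10⁻⁶ m = 3.18 μm.
Area A = 0.208 × 0.266 = 0.055328 m².
(b) P = σAT⁴ = 5.670×10⁻⁸×0.055328×(910.7)⁴ = 2.16×10³ W.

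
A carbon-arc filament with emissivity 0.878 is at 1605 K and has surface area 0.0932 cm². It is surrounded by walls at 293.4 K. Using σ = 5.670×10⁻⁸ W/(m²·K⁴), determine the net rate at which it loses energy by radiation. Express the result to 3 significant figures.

Area A = 0.0932 cm² = 9.32×10⁻⁶ m².
Net radiated power P_net = εσA(T⁴ − T₀⁴) = 0.878×5.670×10⁻⁸×9.32×10⁻⁶×(1605⁴ − 293.4⁴).
T⁴ − T₀⁴ = 6.63590×10¹² − 7.41038×10⁹ = 6.62849×10¹² K⁴, so P_net = 3.08 W.

Net loss ≈ 3.08 W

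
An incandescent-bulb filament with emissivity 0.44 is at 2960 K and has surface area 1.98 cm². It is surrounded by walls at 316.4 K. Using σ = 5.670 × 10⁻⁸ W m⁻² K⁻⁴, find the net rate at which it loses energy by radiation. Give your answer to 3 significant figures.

Area A = 1.98 cm² = 1.98×10⁻⁴ m².
Net radiated power P_net = εσA(T⁴ − T₀⁴) = 0.44×5.670×10⁻⁸×1.98×10⁻⁴×(2960⁴ − 316.4⁴).
T⁴ − T₀⁴ = 7.67656×10¹³ − 1.00218×10¹⁰ = 7.67556×10¹³ K⁴, so P_net = 379 W.

Net loss ≈ 379 W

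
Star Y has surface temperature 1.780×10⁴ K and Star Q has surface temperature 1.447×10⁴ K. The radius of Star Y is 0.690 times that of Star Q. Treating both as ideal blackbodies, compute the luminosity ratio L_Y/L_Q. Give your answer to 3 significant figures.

L ∝ R²T⁴, so L_Y/L_Q = (R_Y/R_Q)²(T_Y/T_Q)⁴ = (0.690)² × (1.780×10⁴/1.447×10⁴)⁴ = 0.4761 × 2.28984 = 1.09.

L_Y/L_Q ≈ 1.09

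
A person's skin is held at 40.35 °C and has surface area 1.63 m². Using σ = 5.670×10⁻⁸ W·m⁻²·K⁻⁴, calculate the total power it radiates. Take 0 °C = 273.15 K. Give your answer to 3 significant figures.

T = 40.35 °C + 273.15 = 313.50 K.
Area A = 1.63 m².
P = σAT⁴ = 5.670×10⁻⁸ × 1.63 × (313.50)⁴ = 893 W.

P ≈ 893 W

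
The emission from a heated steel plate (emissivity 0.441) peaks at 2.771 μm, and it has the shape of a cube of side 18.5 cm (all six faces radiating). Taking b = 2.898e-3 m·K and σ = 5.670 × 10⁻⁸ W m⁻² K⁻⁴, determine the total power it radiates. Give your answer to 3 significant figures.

P ≈ 6.14×10³ W

Wien's law: T = b/λ_max = 2.898×10⁻³/2.771×10⁻⁶ = 1045.83 K.
Area A = 6s² = 6×(0.185 m)² = 0.20535 m².
Then P = εσAT⁴ = 0.441×5.670×10⁻⁸×0.20535×(1045.83)⁴ = 6.14×10³ W.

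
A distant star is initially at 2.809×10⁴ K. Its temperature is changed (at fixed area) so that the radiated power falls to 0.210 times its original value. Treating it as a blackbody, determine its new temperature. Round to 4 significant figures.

P ∝ T⁴, so T₂/T₁ = (P₂/P₁)^(1/4) = (0.210)^(1/4) = 0.676947.
T₂ = 2.809×10⁴ × 0.676947 = 1.902×10⁴ K.

T₂ ≈ 1.902×10⁴ K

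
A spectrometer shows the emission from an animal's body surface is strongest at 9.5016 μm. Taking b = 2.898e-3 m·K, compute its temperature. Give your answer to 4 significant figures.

T ≈ 305.0 K

Wien's law gives T = b/λ_max = (2.898×10⁻³ m·K)/(9.5016×10⁻⁶ m) = 305.0 K.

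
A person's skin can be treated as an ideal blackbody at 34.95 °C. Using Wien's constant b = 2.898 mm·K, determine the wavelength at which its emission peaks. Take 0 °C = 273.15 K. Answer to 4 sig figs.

T = 34.95 °C + 273.15 = 308.10 K.
Wien's displacement law: λ_max = b/T = (2.898×10⁻³ m·K)/(308.10 K) = 9.4060×10⁻⁶ m.
That is 9.406 μm, in the infrared range.

λ_max ≈ 9.406 μm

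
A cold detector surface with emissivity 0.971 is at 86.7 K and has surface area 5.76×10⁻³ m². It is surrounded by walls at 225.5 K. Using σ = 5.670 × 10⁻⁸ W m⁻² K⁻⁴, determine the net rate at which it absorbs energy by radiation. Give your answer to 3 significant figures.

Net gain ≈ 0.802 W

Area A = 5.76×10⁻³ m².
Net radiated power P_net = εσA(T⁴ − T₀⁴) = 0.971×5.670×10⁻⁸×5.76×10⁻³×(86.7⁴ − 225.5⁴).
T⁴ − T₀⁴ = 5.65036×10⁷ − 2.58575×10⁹ = -2.52925×10⁹ K⁴, so P_net = -0.802 W — negative, meaning a net gain of 0.802 W.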